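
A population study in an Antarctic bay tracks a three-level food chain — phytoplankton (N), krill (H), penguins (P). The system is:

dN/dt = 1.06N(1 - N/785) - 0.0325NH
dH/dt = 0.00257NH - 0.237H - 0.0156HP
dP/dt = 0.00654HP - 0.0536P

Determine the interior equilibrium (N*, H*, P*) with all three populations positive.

N* ≈ 588, H* ≈ 8.2, P* ≈ 81.6

From dP/dt = 0: 0.00654H* = 0.0536, so H* = 8.2.
From dN/dt = 0: 1.06(1 - N*/785) = 0.0325·8.2, giving N* = 785·(1 - 0.251) = 588.
From dH/dt = 0: 0.00257·588 - 0.237 = 0.0156P*, so P* = 1.27/0.0156 = 81.6.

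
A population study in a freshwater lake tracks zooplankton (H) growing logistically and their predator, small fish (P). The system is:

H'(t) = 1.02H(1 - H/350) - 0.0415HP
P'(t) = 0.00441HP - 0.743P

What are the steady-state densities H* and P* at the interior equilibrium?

From dP/dt = 0 with P > 0: 0.00441H* = 0.743, so H* = 168.
Substitute into dH/dt = 0: 1.02(1 - 168/350) = 0.0415P*.
The bracket is 0.519, giving P* = 0.529/0.0415 = 12.7.

H* ≈ 168, P* ≈ 12.7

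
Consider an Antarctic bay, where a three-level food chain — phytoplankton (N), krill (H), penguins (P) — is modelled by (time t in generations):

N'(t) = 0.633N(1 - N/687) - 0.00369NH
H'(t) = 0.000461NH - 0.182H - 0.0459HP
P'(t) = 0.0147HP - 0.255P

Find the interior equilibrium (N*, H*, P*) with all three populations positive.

N* ≈ 618, H* ≈ 17.3, P* ≈ 2.24

From dP/dt = 0: 0.0147H* = 0.255, so H* = 17.3.
From dN/dt = 0: 0.633(1 - N*/687) = 0.00369·17.3, giving N* = 687·(1 - 0.101) = 618.
From dH/dt = 0: 0.000461·618 - 0.182 = 0.0459P*, so P* = 0.103/0.0459 = 2.24.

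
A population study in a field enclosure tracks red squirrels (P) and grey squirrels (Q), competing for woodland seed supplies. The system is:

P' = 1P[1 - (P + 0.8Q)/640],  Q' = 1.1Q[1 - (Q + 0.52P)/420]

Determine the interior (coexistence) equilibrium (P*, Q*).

P* ≈ 521, Q* ≈ 149

Setting both brackets to zero gives the nullclines P + 0.8Q = 640 and 0.52P + Q = 420.
Substituting Q = 420 - 0.52P into the first: P(1 - 0.8·0.52) = 640 - 0.8·420.
So P* = 304/0.584 = 521, and then Q* = 420 - 0.52·521 = 149.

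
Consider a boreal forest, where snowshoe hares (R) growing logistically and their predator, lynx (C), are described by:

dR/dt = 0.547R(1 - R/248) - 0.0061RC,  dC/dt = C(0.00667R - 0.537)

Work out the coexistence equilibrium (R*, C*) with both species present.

From dC/dt = 0 with C > 0: 0.00667R* = 0.537, so R* = 80.5.
Substitute into dR/dt = 0: 0.547(1 - 80.5/248) = 0.0061C*.
The bracket is 0.675, giving C* = 0.369/0.0061 = 60.6.

R* ≈ 80.5, C* ≈ 60.6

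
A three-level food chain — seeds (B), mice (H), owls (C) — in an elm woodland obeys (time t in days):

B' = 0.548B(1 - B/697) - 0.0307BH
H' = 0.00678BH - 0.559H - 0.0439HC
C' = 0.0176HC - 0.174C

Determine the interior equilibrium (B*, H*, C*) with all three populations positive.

From dC/dt = 0: 0.0176H* = 0.174, so H* = 9.89.
From dB/dt = 0: 0.548(1 - B*/697) = 0.0307·9.89, giving B* = 697·(1 - 0.554) = 311.
From dH/dt = 0: 0.00678·311 - 0.559 = 0.0439C*, so C* = 1.55/0.0439 = 35.3.

B* ≈ 311, H* ≈ 9.89, C* ≈ 35.3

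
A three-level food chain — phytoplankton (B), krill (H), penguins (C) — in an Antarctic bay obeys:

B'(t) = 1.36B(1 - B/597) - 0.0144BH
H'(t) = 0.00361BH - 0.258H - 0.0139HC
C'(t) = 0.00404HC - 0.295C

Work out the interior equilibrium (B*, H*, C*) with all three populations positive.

B* ≈ 135, H* ≈ 73, C* ≈ 16.6

From dC/dt = 0: 0.00404H* = 0.295, so H* = 73.
From dB/dt = 0: 1.36(1 - B*/597) = 0.0144·73, giving B* = 597·(1 - 0.773) = 135.
From dH/dt = 0: 0.00361·135 - 0.258 = 0.0139C*, so C* = 0.231/0.0139 = 16.6.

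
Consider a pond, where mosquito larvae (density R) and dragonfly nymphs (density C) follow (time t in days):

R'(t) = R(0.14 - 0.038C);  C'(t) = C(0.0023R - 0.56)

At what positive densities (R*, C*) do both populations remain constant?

Set dC/dt = 0 with C > 0: 0.0023R - 0.56 = 0, so R* = 0.56/0.0023 = 243.
Set dR/dt = 0 with R > 0: 0.14 - 0.038C = 0, so C* = 0.14/0.038 = 3.68.

R* ≈ 243, C* ≈ 3.68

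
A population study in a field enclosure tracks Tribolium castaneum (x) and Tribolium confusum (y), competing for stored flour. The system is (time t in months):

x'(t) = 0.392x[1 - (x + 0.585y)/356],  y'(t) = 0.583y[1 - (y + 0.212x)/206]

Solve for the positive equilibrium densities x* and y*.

x* ≈ 269, y* ≈ 149

Setting both brackets to zero gives the nullclines x + 0.585y = 356 and 0.212x + y = 206.
Substituting y = 206 - 0.212x into the first: x(1 - 0.585·0.212) = 356 - 0.585·206.
So x* = 235/0.876 = 269, and then y* = 206 - 0.212·269 = 149.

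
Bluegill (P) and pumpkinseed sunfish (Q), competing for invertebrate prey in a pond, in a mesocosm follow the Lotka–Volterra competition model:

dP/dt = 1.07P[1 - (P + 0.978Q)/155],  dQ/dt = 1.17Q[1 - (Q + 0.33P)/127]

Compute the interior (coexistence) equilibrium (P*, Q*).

Setting both brackets to zero gives the nullclines P + 0.978Q = 155 and 0.33P + Q = 127.
Substituting Q = 127 - 0.33P into the first: P(1 - 0.978·0.33) = 155 - 0.978·127.
So P* = 30.8/0.677 = 45.5, and then Q* = 127 - 0.33·45.5 = 112.

P* ≈ 45.5, Q* ≈ 112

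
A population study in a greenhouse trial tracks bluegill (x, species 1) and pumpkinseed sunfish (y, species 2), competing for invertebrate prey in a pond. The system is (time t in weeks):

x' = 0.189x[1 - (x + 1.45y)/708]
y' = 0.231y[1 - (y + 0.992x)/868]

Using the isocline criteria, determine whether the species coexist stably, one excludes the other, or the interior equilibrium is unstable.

Compare the nullcline intercepts: K1/α12 = 708/1.45 = 488 < K2 = 868; K2/α21 = 868/0.992 = 875 > K1 = 708.
Since the inequalities point opposite ways, species 2 can invade but species 1 cannot.

species 2 excludes species 1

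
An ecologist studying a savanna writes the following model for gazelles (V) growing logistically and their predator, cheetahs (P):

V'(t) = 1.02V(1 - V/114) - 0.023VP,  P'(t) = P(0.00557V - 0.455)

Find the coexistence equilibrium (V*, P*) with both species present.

V* ≈ 81.7, P* ≈ 12.6

From dP/dt = 0 with P > 0: 0.00557V* = 0.455, so V* = 81.7.
Substitute into dV/dt = 0: 1.02(1 - 81.7/114) = 0.023P*.
The bracket is 0.283, giving P* = 0.289/0.023 = 12.6.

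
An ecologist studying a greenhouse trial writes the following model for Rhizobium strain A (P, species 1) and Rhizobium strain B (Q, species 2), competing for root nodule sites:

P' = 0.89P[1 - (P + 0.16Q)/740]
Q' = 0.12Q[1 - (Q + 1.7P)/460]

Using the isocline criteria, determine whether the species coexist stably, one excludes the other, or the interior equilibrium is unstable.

Compare the nullcline intercepts: K1/α12 = 740/0.16 = 4620 > K2 = 460; K2/α21 = 460/1.7 = 271 < K1 = 740.
Since the inequalities point opposite ways, species 1 can invade but species 2 cannot.

species 1 excludes species 2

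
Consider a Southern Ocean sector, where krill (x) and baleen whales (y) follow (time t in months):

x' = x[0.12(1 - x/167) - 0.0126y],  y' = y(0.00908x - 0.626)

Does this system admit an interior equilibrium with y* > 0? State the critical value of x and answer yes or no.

The predator equation gives dy/dt > 0 only when x > 0.626/0.00908 = 68.9.
Without the predator, x → K = 167. Since 167 > 68.9, the predator can invade and persist.

Threshold x = 68.9; K > 68.9, so yes, the predator persists.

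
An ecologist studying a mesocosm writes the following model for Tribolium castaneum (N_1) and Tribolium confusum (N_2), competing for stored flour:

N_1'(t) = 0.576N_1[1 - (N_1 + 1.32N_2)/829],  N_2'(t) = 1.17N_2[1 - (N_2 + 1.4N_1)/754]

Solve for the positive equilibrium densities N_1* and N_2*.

Setting both brackets to zero gives the nullclines N_1 + 1.32N_2 = 829 and 1.4N_1 + N_2 = 754.
Substituting N_2 = 754 - 1.4N_1 into the first: N_1(1 - 1.32·1.4) = 829 - 1.32·754.
So N_1* = -166/-0.848 = 196, and then N_2* = 754 - 1.4·196 = 479.

N_1* ≈ 196, N_2* ≈ 479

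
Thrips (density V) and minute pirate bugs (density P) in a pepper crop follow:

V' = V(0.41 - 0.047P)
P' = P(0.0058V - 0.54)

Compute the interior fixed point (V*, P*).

V* ≈ 93.1, P* ≈ 8.72

Set dP/dt = 0 with P > 0: 0.0058V - 0.54 = 0, so V* = 0.54/0.0058 = 93.1.
Set dV/dt = 0 with V > 0: 0.41 - 0.047P = 0, so P* = 0.41/0.047 = 8.72.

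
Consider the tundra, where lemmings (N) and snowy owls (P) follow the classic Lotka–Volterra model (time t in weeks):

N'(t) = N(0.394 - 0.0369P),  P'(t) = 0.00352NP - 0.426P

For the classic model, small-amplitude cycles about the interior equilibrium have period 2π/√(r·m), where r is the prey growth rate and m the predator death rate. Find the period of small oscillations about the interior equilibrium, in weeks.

Here r = 0.394 and m = 0.426, so r·m = 0.168.
ω = √0.168 = 0.41 per week, hence T = 2π/ω ≈ 15.3 weeks.

T ≈ 15.3 weeks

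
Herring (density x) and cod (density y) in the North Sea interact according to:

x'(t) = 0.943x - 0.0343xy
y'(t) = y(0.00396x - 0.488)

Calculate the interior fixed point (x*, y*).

x* ≈ 123, y* ≈ 27.5

Set dy/dt = 0 with y > 0: 0.00396x - 0.488 = 0, so x* = 0.488/0.00396 = 123.
Set dx/dt = 0 with x > 0: 0.943 - 0.0343y = 0, so y* = 0.943/0.0343 = 27.5.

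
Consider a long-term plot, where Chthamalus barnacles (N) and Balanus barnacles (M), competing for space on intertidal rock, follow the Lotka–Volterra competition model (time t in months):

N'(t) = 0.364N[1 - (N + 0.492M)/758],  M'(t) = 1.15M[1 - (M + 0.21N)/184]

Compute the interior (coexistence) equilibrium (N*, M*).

Setting both brackets to zero gives the nullclines N + 0.492M = 758 and 0.21N + M = 184.
Substituting M = 184 - 0.21N into the first: N(1 - 0.492·0.21) = 758 - 0.492·184.
So N* = 667/0.897 = 744, and then M* = 184 - 0.21·744 = 27.7.

N* ≈ 744, M* ≈ 27.7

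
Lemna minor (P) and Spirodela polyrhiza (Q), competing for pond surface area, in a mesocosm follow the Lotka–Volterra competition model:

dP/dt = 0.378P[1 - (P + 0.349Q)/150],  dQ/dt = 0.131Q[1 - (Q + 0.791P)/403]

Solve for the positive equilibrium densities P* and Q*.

P* ≈ 12.9, Q* ≈ 393

Setting both brackets to zero gives the nullclines P + 0.349Q = 150 and 0.791P + Q = 403.
Substituting Q = 403 - 0.791P into the first: P(1 - 0.349·0.791) = 150 - 0.349·403.
So P* = 9.35/0.724 = 12.9, and then Q* = 403 - 0.791·12.9 = 393.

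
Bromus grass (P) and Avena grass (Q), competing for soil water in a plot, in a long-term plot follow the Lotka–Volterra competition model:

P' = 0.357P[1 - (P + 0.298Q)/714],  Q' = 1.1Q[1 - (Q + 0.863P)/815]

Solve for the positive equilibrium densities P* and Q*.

Setting both brackets to zero gives the nullclines P + 0.298Q = 714 and 0.863P + Q = 815.
Substituting Q = 815 - 0.863P into the first: P(1 - 0.298·0.863) = 714 - 0.298·815.
So P* = 471/0.743 = 634, and then Q* = 815 - 0.863·634 = 268.

P* ≈ 634, Q* ≈ 268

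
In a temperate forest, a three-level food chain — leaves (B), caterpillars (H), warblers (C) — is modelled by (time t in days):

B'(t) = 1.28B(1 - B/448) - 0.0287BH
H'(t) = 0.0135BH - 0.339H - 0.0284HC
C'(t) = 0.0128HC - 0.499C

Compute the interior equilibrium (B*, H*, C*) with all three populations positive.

B* ≈ 56.4, H* ≈ 39, C* ≈ 14.9

From dC/dt = 0: 0.0128H* = 0.499, so H* = 39.
From dB/dt = 0: 1.28(1 - B*/448) = 0.0287·39, giving B* = 448·(1 - 0.874) = 56.4.
From dH/dt = 0: 0.0135·56.4 - 0.339 = 0.0284C*, so C* = 0.422/0.0284 = 14.9.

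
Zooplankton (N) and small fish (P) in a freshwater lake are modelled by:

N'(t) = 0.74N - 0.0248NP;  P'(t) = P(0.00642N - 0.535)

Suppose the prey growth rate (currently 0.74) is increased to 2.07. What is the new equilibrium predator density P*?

At the interior fixed point, setting dN/dt = 0 with N > 0 fixes P* = (prey growth rate)/(NP coefficient) — independent of the other coefficients.
With the change, P* = 2.07/0.0248 = 83.5; it rises from 29.8.

P* ≈ 83.5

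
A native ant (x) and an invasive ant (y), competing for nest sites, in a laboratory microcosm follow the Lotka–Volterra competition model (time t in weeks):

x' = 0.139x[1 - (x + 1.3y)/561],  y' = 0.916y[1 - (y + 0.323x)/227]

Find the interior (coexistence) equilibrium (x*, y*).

x* ≈ 458, y* ≈ 78.9

Setting both brackets to zero gives the nullclines x + 1.3y = 561 and 0.323x + y = 227.
Substituting y = 227 - 0.323x into the first: x(1 - 1.3·0.323) = 561 - 1.3·227.
So x* = 266/0.58 = 458, and then y* = 227 - 0.323·458 = 78.9.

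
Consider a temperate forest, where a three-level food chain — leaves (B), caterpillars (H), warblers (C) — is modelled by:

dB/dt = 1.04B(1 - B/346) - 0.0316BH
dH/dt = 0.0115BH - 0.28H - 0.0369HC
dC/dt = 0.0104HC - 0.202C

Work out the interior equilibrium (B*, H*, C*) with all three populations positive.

B* ≈ 142, H* ≈ 19.4, C* ≈ 36.6

From dC/dt = 0: 0.0104H* = 0.202, so H* = 19.4.
From dB/dt = 0: 1.04(1 - B*/346) = 0.0316·19.4, giving B* = 346·(1 - 0.59) = 142.
From dH/dt = 0: 0.0115·142 - 0.28 = 0.0369C*, so C* = 1.35/0.0369 = 36.6.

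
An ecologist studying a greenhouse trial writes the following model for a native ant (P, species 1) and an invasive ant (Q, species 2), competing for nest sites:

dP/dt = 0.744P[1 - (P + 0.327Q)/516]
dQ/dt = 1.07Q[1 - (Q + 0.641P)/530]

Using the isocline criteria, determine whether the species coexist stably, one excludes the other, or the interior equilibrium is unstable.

Compare the nullcline intercepts: K1/α12 = 516/0.327 = 1580 > K2 = 530; K2/α21 = 530/0.641 = 827 > K1 = 516.
Since both inequalities hold, each species can invade when rare, so the interior equilibrium is stable.

stable coexistence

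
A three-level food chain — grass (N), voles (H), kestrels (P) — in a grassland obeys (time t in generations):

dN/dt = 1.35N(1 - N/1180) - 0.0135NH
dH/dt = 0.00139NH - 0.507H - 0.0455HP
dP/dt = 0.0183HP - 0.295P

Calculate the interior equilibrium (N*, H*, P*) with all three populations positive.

From dP/dt = 0: 0.0183H* = 0.295, so H* = 16.1.
From dN/dt = 0: 1.35(1 - N*/1180) = 0.0135·16.1, giving N* = 1180·(1 - 0.161) = 990.
From dH/dt = 0: 0.00139·990 - 0.507 = 0.0455P*, so P* = 0.869/0.0455 = 19.1.

N* ≈ 990, H* ≈ 16.1, P* ≈ 19.1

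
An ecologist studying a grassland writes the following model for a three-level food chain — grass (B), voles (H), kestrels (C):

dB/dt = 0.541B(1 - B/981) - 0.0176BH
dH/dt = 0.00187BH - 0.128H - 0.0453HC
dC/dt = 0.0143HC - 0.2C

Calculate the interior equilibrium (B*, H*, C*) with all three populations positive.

From dC/dt = 0: 0.0143H* = 0.2, so H* = 14.
From dB/dt = 0: 0.541(1 - B*/981) = 0.0176·14, giving B* = 981·(1 - 0.455) = 535.
From dH/dt = 0: 0.00187·535 - 0.128 = 0.0453C*, so C* = 0.872/0.0453 = 19.2.

B* ≈ 535, H* ≈ 14, C* ≈ 19.2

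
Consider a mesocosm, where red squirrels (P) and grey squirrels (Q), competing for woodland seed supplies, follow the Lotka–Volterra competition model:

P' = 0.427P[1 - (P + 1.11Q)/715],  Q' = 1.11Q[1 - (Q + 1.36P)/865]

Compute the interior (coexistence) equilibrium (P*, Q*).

P* ≈ 481, Q* ≈ 211

Setting both brackets to zero gives the nullclines P + 1.11Q = 715 and 1.36P + Q = 865.
Substituting Q = 865 - 1.36P into the first: P(1 - 1.11·1.36) = 715 - 1.11·865.
So P* = -245/-0.51 = 481, and then Q* = 865 - 1.36·481 = 211.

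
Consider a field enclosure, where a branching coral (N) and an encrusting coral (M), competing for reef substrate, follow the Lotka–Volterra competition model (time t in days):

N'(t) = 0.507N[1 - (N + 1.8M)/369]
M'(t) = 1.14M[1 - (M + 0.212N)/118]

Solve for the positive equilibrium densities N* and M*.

N* ≈ 253, M* ≈ 64.3

Setting both brackets to zero gives the nullclines N + 1.8M = 369 and 0.212N + M = 118.
Substituting M = 118 - 0.212N into the first: N(1 - 1.8·0.212) = 369 - 1.8·118.
So N* = 157/0.618 = 253, and then M* = 118 - 0.212·253 = 64.3.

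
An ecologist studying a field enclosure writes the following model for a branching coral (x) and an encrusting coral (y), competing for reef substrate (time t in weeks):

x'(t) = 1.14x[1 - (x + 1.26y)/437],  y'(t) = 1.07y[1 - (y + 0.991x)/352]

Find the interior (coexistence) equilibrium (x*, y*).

Setting both brackets to zero gives the nullclines x + 1.26y = 437 and 0.991x + y = 352.
Substituting y = 352 - 0.991x into the first: x(1 - 1.26·0.991) = 437 - 1.26·352.
So x* = -6.52/-0.249 = 26.2, and then y* = 352 - 0.991·26.2 = 326.

x* ≈ 26.2, y* ≈ 326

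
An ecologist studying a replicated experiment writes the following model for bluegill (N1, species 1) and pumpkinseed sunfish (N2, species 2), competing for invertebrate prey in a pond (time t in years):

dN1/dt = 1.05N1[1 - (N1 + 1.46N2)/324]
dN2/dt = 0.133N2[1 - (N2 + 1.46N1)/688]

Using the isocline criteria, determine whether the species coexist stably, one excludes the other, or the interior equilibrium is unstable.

species 2 excludes species 1

Compare the nullcline intercepts: K1/α12 = 324/1.46 = 222 < K2 = 688; K2/α21 = 688/1.46 = 471 > K1 = 324.
Since the inequalities point opposite ways, species 2 can invade but species 1 cannot.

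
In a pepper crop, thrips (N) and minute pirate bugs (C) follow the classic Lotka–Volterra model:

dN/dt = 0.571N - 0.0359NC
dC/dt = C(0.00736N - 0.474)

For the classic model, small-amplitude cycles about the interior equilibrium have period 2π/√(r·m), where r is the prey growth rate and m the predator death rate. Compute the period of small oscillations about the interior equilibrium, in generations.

T ≈ 12.1 generations

Here r = 0.571 and m = 0.474, so r·m = 0.271.
ω = √0.271 = 0.52 per generation, hence T = 2π/ω ≈ 12.1 generations.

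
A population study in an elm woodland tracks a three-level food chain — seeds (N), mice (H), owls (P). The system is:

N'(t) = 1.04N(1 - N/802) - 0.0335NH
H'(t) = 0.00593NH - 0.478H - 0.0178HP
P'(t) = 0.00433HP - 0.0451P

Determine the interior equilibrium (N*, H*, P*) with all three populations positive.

From dP/dt = 0: 0.00433H* = 0.0451, so H* = 10.4.
From dN/dt = 0: 1.04(1 - N*/802) = 0.0335·10.4, giving N* = 802·(1 - 0.336) = 533.
From dH/dt = 0: 0.00593·533 - 0.478 = 0.0178P*, so P* = 2.68/0.0178 = 151.

N* ≈ 533, H* ≈ 10.4, P* ≈ 151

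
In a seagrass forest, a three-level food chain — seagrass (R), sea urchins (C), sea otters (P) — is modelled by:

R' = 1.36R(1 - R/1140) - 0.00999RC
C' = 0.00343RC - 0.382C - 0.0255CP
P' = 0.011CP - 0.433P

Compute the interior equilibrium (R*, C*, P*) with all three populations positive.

R* ≈ 810, C* ≈ 39.4, P* ≈ 94

From dP/dt = 0: 0.011C* = 0.433, so C* = 39.4.
From dR/dt = 0: 1.36(1 - R*/1140) = 0.00999·39.4, giving R* = 1140·(1 - 0.289) = 810.
From dC/dt = 0: 0.00343·810 - 0.382 = 0.0255P*, so P* = 2.4/0.0255 = 94.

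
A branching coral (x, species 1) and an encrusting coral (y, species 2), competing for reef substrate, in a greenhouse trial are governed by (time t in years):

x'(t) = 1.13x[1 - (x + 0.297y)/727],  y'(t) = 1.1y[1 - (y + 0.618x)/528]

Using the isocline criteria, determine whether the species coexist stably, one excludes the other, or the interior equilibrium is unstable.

stable coexistence

Compare the nullcline intercepts: K1/α12 = 727/0.297 = 2450 > K2 = 528; K2/α21 = 528/0.618 = 854 > K1 = 727.
Since both inequalities hold, each species can invade when rare, so the interior equilibrium is stable.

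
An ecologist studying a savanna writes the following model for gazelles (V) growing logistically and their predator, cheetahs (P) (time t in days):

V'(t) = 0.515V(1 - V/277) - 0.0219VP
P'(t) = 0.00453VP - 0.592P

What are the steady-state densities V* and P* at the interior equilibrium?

V* ≈ 131, P* ≈ 12.4

From dP/dt = 0 with P > 0: 0.00453V* = 0.592, so V* = 131.
Substitute into dV/dt = 0: 0.515(1 - 131/277) = 0.0219P*.
The bracket is 0.528, giving P* = 0.272/0.0219 = 12.4.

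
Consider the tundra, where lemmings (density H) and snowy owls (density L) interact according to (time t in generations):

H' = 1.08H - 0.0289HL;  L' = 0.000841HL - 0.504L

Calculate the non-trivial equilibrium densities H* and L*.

Set dL/dt = 0 with L > 0: 0.000841H - 0.504 = 0, so H* = 0.504/0.000841 = 599.
Set dH/dt = 0 with H > 0: 1.08 - 0.0289L = 0, so L* = 1.08/0.0289 = 37.4.

H* ≈ 599, L* ≈ 37.4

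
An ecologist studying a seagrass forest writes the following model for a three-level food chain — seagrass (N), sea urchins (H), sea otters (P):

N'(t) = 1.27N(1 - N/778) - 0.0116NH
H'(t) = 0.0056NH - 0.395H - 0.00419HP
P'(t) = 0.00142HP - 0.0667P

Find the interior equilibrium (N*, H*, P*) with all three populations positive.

From dP/dt = 0: 0.00142H* = 0.0667, so H* = 47.
From dN/dt = 0: 1.27(1 - N*/778) = 0.0116·47, giving N* = 778·(1 - 0.429) = 444.
From dH/dt = 0: 0.0056·444 - 0.395 = 0.00419P*, so P* = 2.09/0.00419 = 499.

N* ≈ 444, H* ≈ 47, P* ≈ 499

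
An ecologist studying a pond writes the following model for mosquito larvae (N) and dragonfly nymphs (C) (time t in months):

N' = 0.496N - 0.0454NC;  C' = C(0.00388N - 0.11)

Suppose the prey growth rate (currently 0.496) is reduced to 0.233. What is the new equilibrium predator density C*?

At the interior fixed point, setting dN/dt = 0 with N > 0 fixes C* = (prey growth rate)/(NC coefficient) — independent of the other coefficients.
With the change, C* = 0.233/0.0454 = 5.13; it falls from 10.9.

C* ≈ 5.13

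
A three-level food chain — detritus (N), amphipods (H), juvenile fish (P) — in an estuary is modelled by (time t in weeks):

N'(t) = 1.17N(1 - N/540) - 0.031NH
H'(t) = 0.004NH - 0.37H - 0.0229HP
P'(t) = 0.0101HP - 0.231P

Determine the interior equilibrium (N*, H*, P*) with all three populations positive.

From dP/dt = 0: 0.0101H* = 0.231, so H* = 22.9.
From dN/dt = 0: 1.17(1 - N*/540) = 0.031·22.9, giving N* = 540·(1 - 0.606) = 213.
From dH/dt = 0: 0.004·213 - 0.37 = 0.0229P*, so P* = 0.481/0.0229 = 21.

N* ≈ 213, H* ≈ 22.9, P* ≈ 21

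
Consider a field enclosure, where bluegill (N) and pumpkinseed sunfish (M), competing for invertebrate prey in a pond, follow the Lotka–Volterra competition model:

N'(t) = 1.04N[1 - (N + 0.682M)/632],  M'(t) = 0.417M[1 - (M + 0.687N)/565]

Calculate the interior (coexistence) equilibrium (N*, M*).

N* ≈ 464, M* ≈ 246

Setting both brackets to zero gives the nullclines N + 0.682M = 632 and 0.687N + M = 565.
Substituting M = 565 - 0.687N into the first: N(1 - 0.682·0.687) = 632 - 0.682·565.
So N* = 247/0.531 = 464, and then M* = 565 - 0.687·464 = 246.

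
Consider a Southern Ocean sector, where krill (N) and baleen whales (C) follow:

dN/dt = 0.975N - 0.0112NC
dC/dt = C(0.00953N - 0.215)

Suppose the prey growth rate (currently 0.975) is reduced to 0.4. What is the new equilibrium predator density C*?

At the interior fixed point, setting dN/dt = 0 with N > 0 fixes C* = (prey growth rate)/(NC coefficient) — independent of the other coefficients.
With the change, C* = 0.4/0.0112 = 35.7; it falls from 87.1.

C* ≈ 35.7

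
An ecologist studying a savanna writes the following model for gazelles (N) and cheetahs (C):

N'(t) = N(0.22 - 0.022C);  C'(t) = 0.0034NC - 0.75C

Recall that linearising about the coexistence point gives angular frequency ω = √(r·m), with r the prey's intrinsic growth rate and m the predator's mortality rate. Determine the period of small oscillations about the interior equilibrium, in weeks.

T ≈ 15.5 weeks

Here r = 0.22 and m = 0.75, so r·m = 0.165.
ω = √0.165 = 0.406 per week, hence T = 2π/ω ≈ 15.5 weeks.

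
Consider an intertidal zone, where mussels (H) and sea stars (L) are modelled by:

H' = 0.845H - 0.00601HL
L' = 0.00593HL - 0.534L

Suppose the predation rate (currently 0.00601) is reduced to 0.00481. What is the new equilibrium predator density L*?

L* ≈ 176

At the interior fixed point, setting dH/dt = 0 with H > 0 fixes L* = (prey growth rate)/(HL coefficient) — independent of the other coefficients.
With the change, L* = 0.845/0.00481 = 176; it rises from 141.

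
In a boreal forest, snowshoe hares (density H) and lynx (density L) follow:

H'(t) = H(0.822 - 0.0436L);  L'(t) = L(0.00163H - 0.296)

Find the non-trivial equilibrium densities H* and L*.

H* ≈ 182, L* ≈ 18.9

Set dL/dt = 0 with L > 0: 0.00163H - 0.296 = 0, so H* = 0.296/0.00163 = 182.
Set dH/dt = 0 with H > 0: 0.822 - 0.0436L = 0, so L* = 0.822/0.0436 = 18.9.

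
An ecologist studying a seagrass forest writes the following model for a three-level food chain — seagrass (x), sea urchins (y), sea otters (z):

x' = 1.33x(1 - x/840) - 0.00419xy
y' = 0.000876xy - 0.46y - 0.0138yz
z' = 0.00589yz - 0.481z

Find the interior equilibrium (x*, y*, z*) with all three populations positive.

x* ≈ 624, y* ≈ 81.7, z* ≈ 6.27

From dz/dt = 0: 0.00589y* = 0.481, so y* = 81.7.
From dx/dt = 0: 1.33(1 - x*/840) = 0.00419·81.7, giving x* = 840·(1 - 0.257) = 624.
From dy/dt = 0: 0.000876·624 - 0.46 = 0.0138z*, so z* = 0.0865/0.0138 = 6.27.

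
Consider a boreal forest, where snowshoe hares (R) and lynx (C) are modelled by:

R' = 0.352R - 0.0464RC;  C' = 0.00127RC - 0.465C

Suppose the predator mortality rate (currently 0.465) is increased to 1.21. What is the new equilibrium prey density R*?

R* ≈ 953

At the interior fixed point, setting dC/dt = 0 with C > 0 fixes R* = (predator death rate)/(RC coefficient) — independent of the other coefficients.
With the change, R* = 1.21/0.00127 = 953; it rises from 366.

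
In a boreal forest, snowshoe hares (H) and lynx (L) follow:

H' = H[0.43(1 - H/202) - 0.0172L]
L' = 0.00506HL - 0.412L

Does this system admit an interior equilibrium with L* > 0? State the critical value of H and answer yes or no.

The predator equation gives dL/dt > 0 only when H > 0.412/0.00506 = 81.4.
Without the predator, H → K = 202. Since 202 > 81.4, the predator can invade and persist.

Threshold H = 81.4; K > 81.4, so yes, the predator persists.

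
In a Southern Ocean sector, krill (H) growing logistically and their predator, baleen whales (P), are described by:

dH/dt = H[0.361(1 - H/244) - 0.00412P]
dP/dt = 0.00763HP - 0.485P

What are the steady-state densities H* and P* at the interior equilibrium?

H* ≈ 63.6, P* ≈ 64.8

From dP/dt = 0 with P > 0: 0.00763H* = 0.485, so H* = 63.6.
Substitute into dH/dt = 0: 0.361(1 - 63.6/244) = 0.00412P*.
The bracket is 0.739, giving P* = 0.267/0.00412 = 64.8.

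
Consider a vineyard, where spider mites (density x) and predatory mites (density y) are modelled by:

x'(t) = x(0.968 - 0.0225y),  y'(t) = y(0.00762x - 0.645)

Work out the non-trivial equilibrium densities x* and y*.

x* ≈ 84.6, y* ≈ 43

Set dy/dt = 0 with y > 0: 0.00762x - 0.645 = 0, so x* = 0.645/0.00762 = 84.6.
Set dx/dt = 0 with x > 0: 0.968 - 0.0225y = 0, so y* = 0.968/0.0225 = 43.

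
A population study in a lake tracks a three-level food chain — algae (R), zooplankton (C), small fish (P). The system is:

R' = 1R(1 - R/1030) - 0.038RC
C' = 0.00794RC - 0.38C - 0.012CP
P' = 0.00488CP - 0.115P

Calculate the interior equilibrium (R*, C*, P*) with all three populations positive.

From dP/dt = 0: 0.00488C* = 0.115, so C* = 23.6.
From dR/dt = 0: 1(1 - R*/1030) = 0.038·23.6, giving R* = 1030·(1 - 0.895) = 108.
From dC/dt = 0: 0.00794·108 - 0.38 = 0.012P*, so P* = 0.475/0.012 = 39.6.

R* ≈ 108, C* ≈ 23.6, P* ≈ 39.6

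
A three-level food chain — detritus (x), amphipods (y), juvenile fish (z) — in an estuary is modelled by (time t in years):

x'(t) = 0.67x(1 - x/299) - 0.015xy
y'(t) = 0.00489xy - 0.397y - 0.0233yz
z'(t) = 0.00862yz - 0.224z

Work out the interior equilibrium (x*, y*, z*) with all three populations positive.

x* ≈ 125, y* ≈ 26, z* ≈ 9.21

From dz/dt = 0: 0.00862y* = 0.224, so y* = 26.
From dx/dt = 0: 0.67(1 - x*/299) = 0.015·26, giving x* = 299·(1 - 0.582) = 125.
From dy/dt = 0: 0.00489·125 - 0.397 = 0.0233z*, so z* = 0.214/0.0233 = 9.21.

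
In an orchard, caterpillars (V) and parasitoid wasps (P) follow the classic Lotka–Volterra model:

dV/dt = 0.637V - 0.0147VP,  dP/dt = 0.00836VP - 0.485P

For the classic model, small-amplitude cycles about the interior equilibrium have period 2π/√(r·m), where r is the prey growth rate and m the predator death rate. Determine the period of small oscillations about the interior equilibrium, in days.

Here r = 0.637 and m = 0.485, so r·m = 0.309.
ω = √0.309 = 0.556 per day, hence T = 2π/ω ≈ 11.3 days.

T ≈ 11.3 days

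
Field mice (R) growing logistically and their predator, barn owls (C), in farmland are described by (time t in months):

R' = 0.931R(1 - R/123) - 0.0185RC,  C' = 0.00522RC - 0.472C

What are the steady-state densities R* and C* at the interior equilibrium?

R* ≈ 90.4, C* ≈ 13.3

From dC/dt = 0 with C > 0: 0.00522R* = 0.472, so R* = 90.4.
Substitute into dR/dt = 0: 0.931(1 - 90.4/123) = 0.0185C*.
The bracket is 0.265, giving C* = 0.247/0.0185 = 13.3.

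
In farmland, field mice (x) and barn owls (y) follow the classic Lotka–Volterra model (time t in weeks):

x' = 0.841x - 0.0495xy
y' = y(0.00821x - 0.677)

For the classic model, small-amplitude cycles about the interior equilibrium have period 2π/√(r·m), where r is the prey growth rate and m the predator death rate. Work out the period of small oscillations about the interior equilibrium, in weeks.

Here r = 0.841 and m = 0.677, so r·m = 0.569.
ω = √0.569 = 0.755 per week, hence T = 2π/ω ≈ 8.33 weeks.

T ≈ 8.33 weeks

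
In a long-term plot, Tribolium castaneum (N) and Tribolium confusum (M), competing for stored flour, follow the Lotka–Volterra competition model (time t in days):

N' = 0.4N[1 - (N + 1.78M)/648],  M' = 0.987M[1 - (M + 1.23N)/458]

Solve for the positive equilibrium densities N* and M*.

Setting both brackets to zero gives the nullclines N + 1.78M = 648 and 1.23N + M = 458.
Substituting M = 458 - 1.23N into the first: N(1 - 1.78·1.23) = 648 - 1.78·458.
So N* = -167/-1.19 = 141, and then M* = 458 - 1.23·141 = 285.

N* ≈ 141, M* ≈ 285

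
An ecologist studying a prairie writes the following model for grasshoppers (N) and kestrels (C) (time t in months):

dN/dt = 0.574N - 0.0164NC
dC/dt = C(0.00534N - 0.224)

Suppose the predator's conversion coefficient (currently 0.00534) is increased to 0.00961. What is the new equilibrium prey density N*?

N* ≈ 23.3

At the interior fixed point, setting dC/dt = 0 with C > 0 fixes N* = (predator death rate)/(NC coefficient) — independent of the other coefficients.
With the change, N* = 0.224/0.00961 = 23.3; it falls from 41.9.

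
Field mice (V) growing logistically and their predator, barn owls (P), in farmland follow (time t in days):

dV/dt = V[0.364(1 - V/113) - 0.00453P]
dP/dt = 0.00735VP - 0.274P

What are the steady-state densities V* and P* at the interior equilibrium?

V* ≈ 37.3, P* ≈ 53.8

From dP/dt = 0 with P > 0: 0.00735V* = 0.274, so V* = 37.3.
Substitute into dV/dt = 0: 0.364(1 - 37.3/113) = 0.00453P*.
The bracket is 0.67, giving P* = 0.244/0.00453 = 53.8.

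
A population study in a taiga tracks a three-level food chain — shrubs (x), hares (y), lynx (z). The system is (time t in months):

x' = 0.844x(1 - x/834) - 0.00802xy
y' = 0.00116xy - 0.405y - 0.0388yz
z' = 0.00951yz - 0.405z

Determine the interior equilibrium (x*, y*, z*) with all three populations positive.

x* ≈ 497, y* ≈ 42.6, z* ≈ 4.41

From dz/dt = 0: 0.00951y* = 0.405, so y* = 42.6.
From dx/dt = 0: 0.844(1 - x*/834) = 0.00802·42.6, giving x* = 834·(1 - 0.405) = 497.
From dy/dt = 0: 0.00116·497 - 0.405 = 0.0388z*, so z* = 0.171/0.0388 = 4.41.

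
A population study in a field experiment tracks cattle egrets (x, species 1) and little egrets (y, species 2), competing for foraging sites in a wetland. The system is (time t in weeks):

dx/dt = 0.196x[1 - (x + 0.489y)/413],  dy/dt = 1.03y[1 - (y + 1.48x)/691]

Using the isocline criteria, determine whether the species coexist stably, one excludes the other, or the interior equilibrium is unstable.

Compare the nullcline intercepts: K1/α12 = 413/0.489 = 845 > K2 = 691; K2/α21 = 691/1.48 = 467 > K1 = 413.
Since both inequalities hold, each species can invade when rare, so the interior equilibrium is stable.

stable coexistence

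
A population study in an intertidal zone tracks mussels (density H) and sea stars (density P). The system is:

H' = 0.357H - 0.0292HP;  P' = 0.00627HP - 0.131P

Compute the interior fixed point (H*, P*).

Set dP/dt = 0 with P > 0: 0.00627H - 0.131 = 0, so H* = 0.131/0.00627 = 20.9.
Set dH/dt = 0 with H > 0: 0.357 - 0.0292P = 0, so P* = 0.357/0.0292 = 12.2.

H* ≈ 20.9, P* ≈ 12.2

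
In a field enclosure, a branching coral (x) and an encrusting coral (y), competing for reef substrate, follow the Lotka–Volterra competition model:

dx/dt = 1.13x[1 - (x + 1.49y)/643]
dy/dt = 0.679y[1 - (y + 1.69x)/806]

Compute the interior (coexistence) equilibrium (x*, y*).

x* ≈ 368, y* ≈ 185

Setting both brackets to zero gives the nullclines x + 1.49y = 643 and 1.69x + y = 806.
Substituting y = 806 - 1.69x into the first: x(1 - 1.49·1.69) = 643 - 1.49·806.
So x* = -558/-1.52 = 368, and then y* = 806 - 1.69·368 = 185.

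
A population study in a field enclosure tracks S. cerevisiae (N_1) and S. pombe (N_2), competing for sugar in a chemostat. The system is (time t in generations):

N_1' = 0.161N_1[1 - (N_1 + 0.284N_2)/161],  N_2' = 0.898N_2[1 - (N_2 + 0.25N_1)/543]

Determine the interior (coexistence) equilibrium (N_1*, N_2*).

N_1* ≈ 7.31, N_2* ≈ 541

Setting both brackets to zero gives the nullclines N_1 + 0.284N_2 = 161 and 0.25N_1 + N_2 = 543.
Substituting N_2 = 543 - 0.25N_1 into the first: N_1(1 - 0.284·0.25) = 161 - 0.284·543.
So N_1* = 6.79/0.929 = 7.31, and then N_2* = 543 - 0.25·7.31 = 541.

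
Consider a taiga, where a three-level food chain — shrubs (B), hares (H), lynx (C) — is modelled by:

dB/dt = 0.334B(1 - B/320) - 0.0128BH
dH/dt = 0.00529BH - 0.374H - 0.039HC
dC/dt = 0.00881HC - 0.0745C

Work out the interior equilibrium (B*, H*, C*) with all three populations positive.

B* ≈ 216, H* ≈ 8.46, C* ≈ 19.7

From dC/dt = 0: 0.00881H* = 0.0745, so H* = 8.46.
From dB/dt = 0: 0.334(1 - B*/320) = 0.0128·8.46, giving B* = 320·(1 - 0.324) = 216.
From dH/dt = 0: 0.00529·216 - 0.374 = 0.039C*, so C* = 0.77/0.039 = 19.7.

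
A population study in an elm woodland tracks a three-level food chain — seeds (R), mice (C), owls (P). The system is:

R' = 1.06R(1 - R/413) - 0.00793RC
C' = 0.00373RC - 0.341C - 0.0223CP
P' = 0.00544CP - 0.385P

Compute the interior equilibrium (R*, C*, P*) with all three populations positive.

From dP/dt = 0: 0.00544C* = 0.385, so C* = 70.8.
From dR/dt = 0: 1.06(1 - R*/413) = 0.00793·70.8, giving R* = 413·(1 - 0.529) = 194.
From dC/dt = 0: 0.00373·194 - 0.341 = 0.0223P*, so P* = 0.384/0.0223 = 17.2.

R* ≈ 194, C* ≈ 70.8, P* ≈ 17.2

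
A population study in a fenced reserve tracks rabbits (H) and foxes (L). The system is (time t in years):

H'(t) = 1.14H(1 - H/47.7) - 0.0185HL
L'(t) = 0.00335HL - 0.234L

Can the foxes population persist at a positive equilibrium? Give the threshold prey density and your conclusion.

The predator equation gives dL/dt > 0 only when H > 0.234/0.00335 = 69.9.
Without the predator, H → K = 47.7. Since 47.7 < 69.9, the predator cannot invade.

Threshold H = 69.9; K < 69.9, so no, the predator goes extinct.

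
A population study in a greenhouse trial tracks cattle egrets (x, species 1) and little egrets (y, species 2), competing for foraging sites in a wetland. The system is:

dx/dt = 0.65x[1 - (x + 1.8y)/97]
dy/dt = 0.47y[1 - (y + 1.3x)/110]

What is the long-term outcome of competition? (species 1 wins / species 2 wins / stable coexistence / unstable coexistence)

unstable coexistence (outcome depends on initial conditions)

Compare the nullcline intercepts: K1/α12 = 97/1.8 = 53.9 < K2 = 110; K2/α21 = 110/1.3 = 84.6 < K1 = 97.
Since both are reversed, neither can invade when rare; the interior point is a saddle.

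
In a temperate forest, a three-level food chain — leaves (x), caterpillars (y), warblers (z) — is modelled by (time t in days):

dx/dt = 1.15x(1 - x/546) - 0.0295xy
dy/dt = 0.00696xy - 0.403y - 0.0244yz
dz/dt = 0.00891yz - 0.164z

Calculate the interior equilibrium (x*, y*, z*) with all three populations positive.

From dz/dt = 0: 0.00891y* = 0.164, so y* = 18.4.
From dx/dt = 0: 1.15(1 - x*/546) = 0.0295·18.4, giving x* = 546·(1 - 0.472) = 288.
From dy/dt = 0: 0.00696·288 - 0.403 = 0.0244z*, so z* = 1.6/0.0244 = 65.7.

x* ≈ 288, y* ≈ 18.4, z* ≈ 65.7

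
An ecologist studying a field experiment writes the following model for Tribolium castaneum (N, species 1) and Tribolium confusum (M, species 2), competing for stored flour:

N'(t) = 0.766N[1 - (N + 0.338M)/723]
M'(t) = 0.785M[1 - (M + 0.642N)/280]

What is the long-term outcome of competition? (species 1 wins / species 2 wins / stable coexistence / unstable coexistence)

Compare the nullcline intercepts: K1/α12 = 723/0.338 = 2140 > K2 = 280; K2/α21 = 280/0.642 = 436 < K1 = 723.
Since the inequalities point opposite ways, species 1 can invade but species 2 cannot.

species 1 excludes species 2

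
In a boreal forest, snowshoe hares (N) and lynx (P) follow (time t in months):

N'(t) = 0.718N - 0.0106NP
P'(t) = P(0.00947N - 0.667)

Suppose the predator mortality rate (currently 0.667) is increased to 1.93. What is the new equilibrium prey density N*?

At the interior fixed point, setting dP/dt = 0 with P > 0 fixes N* = (predator death rate)/(NP coefficient) — independent of the other coefficients.
With the change, N* = 1.93/0.00947 = 204; it rises from 70.4.

N* ≈ 204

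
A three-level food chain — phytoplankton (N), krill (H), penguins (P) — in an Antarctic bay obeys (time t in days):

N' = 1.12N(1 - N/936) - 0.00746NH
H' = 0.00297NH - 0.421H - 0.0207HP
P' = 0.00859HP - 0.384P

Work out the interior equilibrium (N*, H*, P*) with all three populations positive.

From dP/dt = 0: 0.00859H* = 0.384, so H* = 44.7.
From dN/dt = 0: 1.12(1 - N*/936) = 0.00746·44.7, giving N* = 936·(1 - 0.298) = 657.
From dH/dt = 0: 0.00297·657 - 0.421 = 0.0207P*, so P* = 1.53/0.0207 = 74.

N* ≈ 657, H* ≈ 44.7, P* ≈ 74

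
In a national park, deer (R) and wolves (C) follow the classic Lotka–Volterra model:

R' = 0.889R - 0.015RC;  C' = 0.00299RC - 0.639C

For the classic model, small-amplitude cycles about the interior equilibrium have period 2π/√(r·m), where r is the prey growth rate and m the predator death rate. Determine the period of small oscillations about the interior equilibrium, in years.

Here r = 0.889 and m = 0.639, so r·m = 0.568.
ω = √0.568 = 0.754 per year, hence T = 2π/ω ≈ 8.34 years.

T ≈ 8.34 years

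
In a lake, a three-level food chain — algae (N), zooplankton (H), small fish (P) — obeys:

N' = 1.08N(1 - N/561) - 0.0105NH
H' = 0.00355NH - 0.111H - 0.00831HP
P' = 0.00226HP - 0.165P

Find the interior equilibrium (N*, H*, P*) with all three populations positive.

N* ≈ 163, H* ≈ 73, P* ≈ 56.2

From dP/dt = 0: 0.00226H* = 0.165, so H* = 73.
From dN/dt = 0: 1.08(1 - N*/561) = 0.0105·73, giving N* = 561·(1 - 0.71) = 163.
From dH/dt = 0: 0.00355·163 - 0.111 = 0.00831P*, so P* = 0.467/0.00831 = 56.2.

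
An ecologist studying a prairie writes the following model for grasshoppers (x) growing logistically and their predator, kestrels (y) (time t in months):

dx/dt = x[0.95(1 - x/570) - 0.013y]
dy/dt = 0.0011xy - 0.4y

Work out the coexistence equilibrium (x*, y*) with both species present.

From dy/dt = 0 with y > 0: 0.0011x* = 0.4, so x* = 364.
Substitute into dx/dt = 0: 0.95(1 - 364/570) = 0.013y*.
The bracket is 0.362, giving y* = 0.344/0.013 = 26.5.

x* ≈ 364, y* ≈ 26.5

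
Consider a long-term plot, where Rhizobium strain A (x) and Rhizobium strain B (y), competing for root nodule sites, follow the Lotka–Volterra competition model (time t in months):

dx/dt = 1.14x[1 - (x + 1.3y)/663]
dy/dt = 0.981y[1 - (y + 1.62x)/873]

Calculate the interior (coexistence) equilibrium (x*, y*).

x* ≈ 427, y* ≈ 182

Setting both brackets to zero gives the nullclines x + 1.3y = 663 and 1.62x + y = 873.
Substituting y = 873 - 1.62x into the first: x(1 - 1.3·1.62) = 663 - 1.3·873.
So x* = -472/-1.11 = 427, and then y* = 873 - 1.62·427 = 182.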